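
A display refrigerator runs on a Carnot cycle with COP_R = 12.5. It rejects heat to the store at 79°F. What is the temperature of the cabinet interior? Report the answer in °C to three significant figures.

3.94 °C

For a Carnot refrigerator COP_R = T_C/(T_H − T_C), so T_C = COP·T_H/(1 + COP).
With T_H = 299.26 K, T_C = 12.5 × 299.26/13.50 = 277.09 K.
Converting, 277.09 K = 3.94°C.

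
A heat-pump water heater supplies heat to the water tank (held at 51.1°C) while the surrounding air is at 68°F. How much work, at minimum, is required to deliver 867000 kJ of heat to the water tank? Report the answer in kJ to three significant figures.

83200 kJ

In absolute terms T_C = 293.15 K and T_H = 324.25 K, so ΔT = 31.10 K.
The reversible limit is COP_HP = T_H/ΔT = 10.43, so W_min = Q_H/COP = Q_H·ΔT/T_H.
W_min = 867000 × 31.10/324.25 = 83160 kJ.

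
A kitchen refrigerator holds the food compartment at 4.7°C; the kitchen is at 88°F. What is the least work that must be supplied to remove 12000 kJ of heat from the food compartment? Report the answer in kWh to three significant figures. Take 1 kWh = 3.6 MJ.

In absolute terms T_C = 277.85 K and T_H = 304.26 K, so ΔT = 26.41 K.
The reversible limit is COP_R = T_C/ΔT = 10.52, so W_min = Q_C/COP = Q_C·ΔT/T_C.
W_min = 12000 × 26.41/277.85 = 1141 kJ = 0.3169 kWh.

0.317 kWh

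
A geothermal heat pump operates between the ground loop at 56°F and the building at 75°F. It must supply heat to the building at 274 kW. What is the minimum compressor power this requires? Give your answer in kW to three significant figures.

In absolute terms T_C = 286.48 K and T_H = 297.04 K, so ΔT = 10.56 K.
COP_Carnot = T_H/ΔT = 297.04/10.56 = 28.14.
Ẇ_min = Q̇/COP_Carnot = 274.0/28.14 = 9.737 kW.

9.74 kW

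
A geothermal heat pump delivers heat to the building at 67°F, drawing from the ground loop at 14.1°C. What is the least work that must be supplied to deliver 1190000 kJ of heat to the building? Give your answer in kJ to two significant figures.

22000 kJ

In absolute terms T_C = 287.25 K and T_H = 292.59 K, so ΔT = 5.344 K.
The reversible limit is COP_HP = T_H/ΔT = 54.75, so W_min = Q_H/COP = Q_H·ΔT/T_H.
W_min = 1190000 × 5.344/292.59 = 21740 kJ.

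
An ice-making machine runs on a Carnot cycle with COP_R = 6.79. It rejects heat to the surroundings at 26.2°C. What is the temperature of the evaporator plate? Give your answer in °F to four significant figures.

For a Carnot refrigerator COP_R = T_C/(T_H − T_C), so T_C = COP·T_H/(1 + COP).
With T_H = 299.35 K, T_C = 6.79 × 299.35/7.790 = 260.92 K.
Converting, 260.92 K = 9.99°F.

9.991 °F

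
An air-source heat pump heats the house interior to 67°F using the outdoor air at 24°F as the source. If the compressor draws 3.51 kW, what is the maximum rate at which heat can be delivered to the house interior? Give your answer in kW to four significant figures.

In absolute terms T_C = 268.71 K and T_H = 292.59 K, so ΔT = 23.89 K.
COP_Carnot = T_H/ΔT = 292.59/23.89 = 12.25.
Q̇_max = COP_Carnot × Ẇ = 12.25 × 3.510 kW = 42.99 kW.

42.99 kW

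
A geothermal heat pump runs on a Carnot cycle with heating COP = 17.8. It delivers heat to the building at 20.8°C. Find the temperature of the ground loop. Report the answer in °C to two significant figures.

COP_HP = T_H/(T_H − T_C) gives T_H − T_C = T_H/COP.
With T_H = 293.95 K, T_C = 293.95 × (1 − 1/17.8) = 277.44 K.
Converting, 277.44 K = 4.29°C.

4.3 °C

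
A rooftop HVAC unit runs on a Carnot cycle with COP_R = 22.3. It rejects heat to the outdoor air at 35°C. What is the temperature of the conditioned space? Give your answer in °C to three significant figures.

For a Carnot refrigerator COP_R = T_C/(T_H − T_C), so T_C = COP·T_H/(1 + COP).
With T_H = 308.15 K, T_C = 22.3 × 308.15/23.30 = 294.92 K.
Converting, 294.92 K = 21.77°C.

21.8 °C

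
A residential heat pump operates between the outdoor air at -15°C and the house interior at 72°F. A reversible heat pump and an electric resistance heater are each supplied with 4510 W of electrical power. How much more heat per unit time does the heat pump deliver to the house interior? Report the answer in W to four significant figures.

31280 W

In absolute terms T_C = 258.15 K and T_H = 295.37 K, so ΔT = 37.22 K.
COP_Carnot = T_H/ΔT = 295.37/37.22 = 7.935.
The heat pump delivers Q̇_H = COP × Ẇ = 35790 W; the resistance heater delivers Ẇ = 4510 W.
Extra = (COP − 1)·Ẇ = 31280 W.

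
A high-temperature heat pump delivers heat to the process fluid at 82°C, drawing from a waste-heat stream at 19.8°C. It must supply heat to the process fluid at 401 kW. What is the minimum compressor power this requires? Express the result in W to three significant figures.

70200 W

In absolute terms T_C = 292.95 K and T_H = 355.15 K, so ΔT = 62.20 K.
COP_Carnot = T_H/ΔT = 355.15/62.20 = 5.710.
Ẇ_min = Q̇/COP_Carnot = 401.0/5.710 = 70.23 kW = 70230 W.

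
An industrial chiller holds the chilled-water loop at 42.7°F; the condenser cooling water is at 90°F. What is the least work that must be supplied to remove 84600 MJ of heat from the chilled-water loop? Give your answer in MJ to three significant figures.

7970 MJ

In absolute terms T_C = 279.09 K and T_H = 305.37 K, so ΔT = 26.28 K.
The reversible limit is COP_R = T_C/ΔT = 10.62, so W_min = Q_C/COP = Q_C·ΔT/T_C.
W_min = 84600 × 26.28/279.09 = 7965 MJ.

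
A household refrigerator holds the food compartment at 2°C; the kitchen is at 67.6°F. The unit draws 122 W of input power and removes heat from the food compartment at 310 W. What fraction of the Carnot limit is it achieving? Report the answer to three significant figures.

0.164

COP_actual = Q̇_C/Ẇ = 310.0/122.0 = 2.541.
In absolute terms T_C = 275.15 K and T_H = 292.93 K, so ΔT = 17.78 K.
COP_Carnot = T_C/ΔT = 275.15/17.78 = 15.48.
η_II = COP_actual/COP_Carnot = 2.541/15.48 = 0.1642.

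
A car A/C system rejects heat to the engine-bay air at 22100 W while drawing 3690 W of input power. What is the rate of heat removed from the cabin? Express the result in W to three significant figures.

18400 W

For a cyclic device the first law requires Q̇_H = Q̇_C + Ẇ.
Q̇_C = Q̇_H − Ẇ = 18410 W.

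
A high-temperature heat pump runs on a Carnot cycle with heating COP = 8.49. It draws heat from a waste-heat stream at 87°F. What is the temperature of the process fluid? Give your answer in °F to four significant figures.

160.0 °F

COP_HP = T_H/(T_H − T_C) rearranges to T_H = COP·T_C/(COP − 1).
With T_C = 303.71 K, T_H = 8.49 × 303.71/7.490 = 344.25 K.
Converting, 344.25 K = 159.99°F.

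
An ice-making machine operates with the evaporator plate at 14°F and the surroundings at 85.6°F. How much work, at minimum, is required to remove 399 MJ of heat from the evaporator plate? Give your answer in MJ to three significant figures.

In absolute terms T_C = 263.15 K and T_H = 302.93 K, so ΔT = 39.78 K.
The reversible limit is COP_R = T_C/ΔT = 6.616, so W_min = Q_C/COP = Q_C·ΔT/T_C.
W_min = 399.0 × 39.78/263.15 = 60.31 MJ.

60.3 MJ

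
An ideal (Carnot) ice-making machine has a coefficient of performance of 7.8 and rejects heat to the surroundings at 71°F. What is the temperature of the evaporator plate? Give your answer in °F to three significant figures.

For a Carnot refrigerator COP_R = T_C/(T_H − T_C), so T_C = COP·T_H/(1 + COP).
With T_H = 294.82 K, T_C = 7.8 × 294.82/8.800 = 261.31 K.
Converting, 261.31 K = 10.70°F.

10.7 °F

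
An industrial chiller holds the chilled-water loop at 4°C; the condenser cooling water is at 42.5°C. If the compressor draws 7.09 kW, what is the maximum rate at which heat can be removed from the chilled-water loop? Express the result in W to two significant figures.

51000 W

In absolute terms T_C = 277.15 K and T_H = 315.65 K, so ΔT = 38.50 K.
COP_Carnot = T_C/ΔT = 277.15/38.50 = 7.199.
Q̇_max = COP_Carnot × Ẇ = 7.199 × 7.090 kW = 51.04 kW = 51040 W.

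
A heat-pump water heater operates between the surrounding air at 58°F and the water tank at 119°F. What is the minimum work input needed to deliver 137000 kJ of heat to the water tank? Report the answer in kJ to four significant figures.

In absolute terms T_C = 287.59 K and T_H = 321.48 K, so ΔT = 33.89 K.
The reversible limit is COP_HP = T_H/ΔT = 9.486, so W_min = Q_H/COP = Q_H·ΔT/T_H.
W_min = 137000 × 33.89/321.48 = 14440 kJ.

14440 kJ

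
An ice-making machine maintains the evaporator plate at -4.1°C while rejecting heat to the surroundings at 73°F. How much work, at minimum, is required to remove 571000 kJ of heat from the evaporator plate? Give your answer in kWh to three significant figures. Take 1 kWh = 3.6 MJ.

15.8 kWh

In absolute terms T_C = 269.05 K and T_H = 295.93 K, so ΔT = 26.88 K.
The reversible limit is COP_R = T_C/ΔT = 10.01, so W_min = Q_C/COP = Q_C·ΔT/T_C.
W_min = 571000 × 26.88/269.05 = 57040 kJ = 15.85 kWh.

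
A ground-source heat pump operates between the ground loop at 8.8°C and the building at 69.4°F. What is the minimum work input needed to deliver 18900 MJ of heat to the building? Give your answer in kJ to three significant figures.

770000 kJ

In absolute terms T_C = 281.95 K and T_H = 293.93 K, so ΔT = 11.98 K.
The reversible limit is COP_HP = T_H/ΔT = 24.54, so W_min = Q_H/COP = Q_H·ΔT/T_H.
W_min = 18900 × 11.98/293.93 = 770.2 MJ = 770200 kJ.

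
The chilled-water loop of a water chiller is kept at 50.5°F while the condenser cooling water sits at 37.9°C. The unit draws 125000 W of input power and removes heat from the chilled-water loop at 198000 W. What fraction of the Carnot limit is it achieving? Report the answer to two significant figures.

COP_actual = Q̇_C/Ẇ = 198000/125000 = 1.584.
In absolute terms T_C = 283.43 K and T_H = 311.05 K, so ΔT = 27.62 K.
COP_Carnot = T_C/ΔT = 283.43/27.62 = 10.26.
η_II = COP_actual/COP_Carnot = 1.584/10.26 = 0.1544.

0.15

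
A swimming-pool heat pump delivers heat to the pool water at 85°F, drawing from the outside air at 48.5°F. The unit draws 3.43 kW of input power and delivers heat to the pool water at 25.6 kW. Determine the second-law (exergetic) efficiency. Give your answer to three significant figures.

0.500

COP_actual = Q̇_H/Ẇ = 25.60/3.430 = 7.464.
In absolute terms T_C = 282.32 K and T_H = 302.59 K, so ΔT = 20.28 K.
COP_Carnot = T_H/ΔT = 302.59/20.28 = 14.92.
η_II = COP_actual/COP_Carnot = 7.464/14.92 = 0.5002.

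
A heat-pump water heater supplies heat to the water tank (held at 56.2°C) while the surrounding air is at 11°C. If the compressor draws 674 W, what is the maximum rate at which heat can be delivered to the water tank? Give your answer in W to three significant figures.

4910 W

In absolute terms T_C = 284.15 K and T_H = 329.35 K, so ΔT = 45.20 K.
COP_Carnot = T_H/ΔT = 329.35/45.20 = 7.287.
Q̇_max = COP_Carnot × Ẇ = 7.287 × 674.0 W = 4911 W.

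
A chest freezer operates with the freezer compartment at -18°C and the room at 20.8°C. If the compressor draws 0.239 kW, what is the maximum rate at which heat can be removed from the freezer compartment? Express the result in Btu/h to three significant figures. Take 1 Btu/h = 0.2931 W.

5360 Btu/h

In absolute terms T_C = 255.15 K and T_H = 293.95 K, so ΔT = 38.80 K.
COP_Carnot = T_C/ΔT = 255.15/38.80 = 6.576.
Q̇_max = COP_Carnot × Ẇ = 6.576 × 0.2390 kW = 1.572 kW = 5362 Btu/h.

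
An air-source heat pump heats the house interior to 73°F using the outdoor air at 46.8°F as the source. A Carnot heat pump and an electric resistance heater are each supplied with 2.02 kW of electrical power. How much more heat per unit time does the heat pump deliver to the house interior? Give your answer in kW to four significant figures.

In absolute terms T_C = 281.37 K and T_H = 295.93 K, so ΔT = 14.56 K.
COP_Carnot = T_H/ΔT = 295.93/14.56 = 20.33.
The heat pump delivers Q̇_H = COP × Ẇ = 41.07 kW; the resistance heater delivers Ẇ = 2.020 kW.
Extra = (COP − 1)·Ẇ = 39.05 kW.

39.05 kW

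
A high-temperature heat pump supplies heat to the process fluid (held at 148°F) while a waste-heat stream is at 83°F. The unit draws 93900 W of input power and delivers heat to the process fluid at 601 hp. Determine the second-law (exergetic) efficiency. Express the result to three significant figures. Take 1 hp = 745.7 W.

Converting, Q̇_H = 601.0 hp = 448200 W, so COP_actual = Q̇_H/Ẇ = 448200/93900 = 4.773.
In absolute terms T_C = 301.48 K and T_H = 337.59 K, so ΔT = 36.11 K.
COP_Carnot = T_H/ΔT = 337.59/36.11 = 9.349.
η_II = COP_actual/COP_Carnot = 4.773/9.349 = 0.5105.

0.511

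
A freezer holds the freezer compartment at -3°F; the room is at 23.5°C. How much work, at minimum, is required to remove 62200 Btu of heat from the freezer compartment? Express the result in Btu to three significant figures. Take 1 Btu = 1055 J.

10500 Btu

In absolute terms T_C = 253.71 K and T_H = 296.65 K, so ΔT = 42.94 K.
The reversible limit is COP_R = T_C/ΔT = 5.908, so W_min = Q_C/COP = Q_C·ΔT/T_C.
W_min = 62200 × 42.94/253.71 = 10530 Btu.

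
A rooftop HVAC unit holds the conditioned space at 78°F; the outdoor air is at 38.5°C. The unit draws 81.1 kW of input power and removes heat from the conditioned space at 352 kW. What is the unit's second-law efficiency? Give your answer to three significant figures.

COP_actual = Q̇_C/Ẇ = 352.0/81.10 = 4.340.
In absolute terms T_C = 298.71 K and T_H = 311.65 K, so ΔT = 12.94 K.
COP_Carnot = T_C/ΔT = 298.71/12.94 = 23.08.
η_II = COP_actual/COP_Carnot = 4.340/23.08 = 0.1881.

0.188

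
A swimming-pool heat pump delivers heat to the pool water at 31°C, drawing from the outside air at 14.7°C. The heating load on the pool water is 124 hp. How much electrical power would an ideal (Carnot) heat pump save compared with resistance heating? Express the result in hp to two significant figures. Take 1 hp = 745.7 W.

120 hp

In absolute terms T_C = 287.85 K and T_H = 304.15 K, so ΔT = 16.30 K.
COP_Carnot = T_H/ΔT = 304.15/16.30 = 18.66.
Resistance heating needs Ẇ_res = Q̇_H = 124.0 hp; the reversible heat pump needs only Ẇ_hp = Q̇_H/COP = 6.645 hp.
Saving = 124.0 − 6.645 = 117.4 hp.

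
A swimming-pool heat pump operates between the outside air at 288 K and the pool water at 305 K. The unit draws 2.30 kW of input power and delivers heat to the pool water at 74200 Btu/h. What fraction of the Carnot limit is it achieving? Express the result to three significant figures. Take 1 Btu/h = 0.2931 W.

0.527

Converting, Q̇_H = 74200 Btu/h = 21.75 kW, so COP_actual = Q̇_H/Ẇ = 21.75/2.300 = 9.456.
The reservoir spacing is ΔT = 305 − 288 = 17.00 K.
COP_Carnot = T_H/ΔT = 305.00/17.00 = 17.94.
η_II = COP_actual/COP_Carnot = 9.456/17.94 = 0.5270.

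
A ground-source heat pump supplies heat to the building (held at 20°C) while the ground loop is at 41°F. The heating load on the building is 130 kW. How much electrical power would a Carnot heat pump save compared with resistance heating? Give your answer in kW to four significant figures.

123.3 kW

In absolute terms T_C = 278.15 K and T_H = 293.15 K, so ΔT = 15.00 K.
COP_Carnot = T_H/ΔT = 293.15/15.00 = 19.54.
Resistance heating needs Ẇ_res = Q̇_H = 130.0 kW; the reversible heat pump needs only Ẇ_hp = Q̇_H/COP = 6.652 kW.
Saving = 130.0 − 6.652 = 123.3 kW.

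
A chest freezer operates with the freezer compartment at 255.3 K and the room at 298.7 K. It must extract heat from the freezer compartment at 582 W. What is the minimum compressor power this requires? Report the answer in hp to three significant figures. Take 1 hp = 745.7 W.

The reservoir spacing is ΔT = 298.7 − 255.3 = 43.40 K.
COP_Carnot = T_C/ΔT = 255.30/43.40 = 5.882.
Ẇ_min = Q̇/COP_Carnot = 582.0/5.882 = 98.94 W = 0.1327 hp.

0.133 hp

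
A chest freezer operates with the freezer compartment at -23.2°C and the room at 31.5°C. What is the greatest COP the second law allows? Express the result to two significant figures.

4.6

In absolute terms T_C = 249.95 K and T_H = 304.65 K, so ΔT = 54.70 K.
For a reversible cycle, COP_Carnot = T_C/ΔT = 249.95/54.70 = 4.569.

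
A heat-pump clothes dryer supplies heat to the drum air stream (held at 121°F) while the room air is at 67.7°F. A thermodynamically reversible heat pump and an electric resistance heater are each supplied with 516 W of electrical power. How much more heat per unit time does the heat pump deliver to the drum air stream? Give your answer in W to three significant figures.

In absolute terms T_C = 292.98 K and T_H = 322.59 K, so ΔT = 29.61 K.
COP_Carnot = T_H/ΔT = 322.59/29.61 = 10.89.
The heat pump delivers Q̇_H = COP × Ẇ = 5621 W; the resistance heater delivers Ẇ = 516.0 W.
Extra = (COP − 1)·Ẇ = 5105 W.

5110 W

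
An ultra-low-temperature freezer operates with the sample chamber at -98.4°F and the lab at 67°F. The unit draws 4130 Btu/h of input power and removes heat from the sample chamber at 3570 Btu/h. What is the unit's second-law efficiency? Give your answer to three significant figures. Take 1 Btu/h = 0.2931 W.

COP_actual = Q̇_C/Ẇ = 3570/4130 = 0.8644.
In absolute terms T_C = 200.71 K and T_H = 292.59 K, so ΔT = 91.89 K.
COP_Carnot = T_C/ΔT = 200.71/91.89 = 2.184.
η_II = COP_actual/COP_Carnot = 0.8644/2.184 = 0.3958.

0.396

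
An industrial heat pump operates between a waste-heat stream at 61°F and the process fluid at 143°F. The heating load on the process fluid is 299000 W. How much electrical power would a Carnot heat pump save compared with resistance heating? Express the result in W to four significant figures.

258300 W

In absolute terms T_C = 289.26 K and T_H = 334.82 K, so ΔT = 45.56 K.
COP_Carnot = T_H/ΔT = 334.82/45.56 = 7.350.
Resistance heating needs Ẇ_res = Q̇_H = 299000 W; the reversible heat pump needs only Ẇ_hp = Q̇_H/COP = 40680 W.
Saving = 299000 − 40680 = 258300 W.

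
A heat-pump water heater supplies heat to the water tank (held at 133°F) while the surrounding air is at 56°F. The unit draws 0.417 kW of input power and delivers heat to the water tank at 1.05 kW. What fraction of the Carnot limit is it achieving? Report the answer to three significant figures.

COP_actual = Q̇_H/Ẇ = 1.050/0.4170 = 2.518.
In absolute terms T_C = 286.48 K and T_H = 329.26 K, so ΔT = 42.78 K.
COP_Carnot = T_H/ΔT = 329.26/42.78 = 7.697.
η_II = COP_actual/COP_Carnot = 2.518/7.697 = 0.3271.

0.327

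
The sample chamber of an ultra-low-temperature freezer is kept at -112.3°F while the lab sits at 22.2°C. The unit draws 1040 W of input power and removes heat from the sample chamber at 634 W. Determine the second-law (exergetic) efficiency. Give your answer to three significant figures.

0.323

COP_actual = Q̇_C/Ẇ = 634.0/1040 = 0.6096.
In absolute terms T_C = 192.98 K and T_H = 295.35 K, so ΔT = 102.4 K.
COP_Carnot = T_C/ΔT = 192.98/102.4 = 1.885.
η_II = COP_actual/COP_Carnot = 0.6096/1.885 = 0.3234.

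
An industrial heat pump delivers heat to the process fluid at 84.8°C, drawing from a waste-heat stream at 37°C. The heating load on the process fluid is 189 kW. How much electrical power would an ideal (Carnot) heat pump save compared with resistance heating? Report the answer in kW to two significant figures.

160 kW

In absolute terms T_C = 310.15 K and T_H = 357.95 K, so ΔT = 47.80 K.
COP_Carnot = T_H/ΔT = 357.95/47.80 = 7.488.
Resistance heating needs Ẇ_res = Q̇_H = 189.0 kW; the reversible heat pump needs only Ẇ_hp = Q̇_H/COP = 25.24 kW.
Saving = 189.0 − 25.24 = 163.8 kW.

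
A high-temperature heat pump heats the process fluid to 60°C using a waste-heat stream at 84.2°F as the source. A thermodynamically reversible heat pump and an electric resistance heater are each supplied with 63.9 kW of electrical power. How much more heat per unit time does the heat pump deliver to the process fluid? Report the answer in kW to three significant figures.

In absolute terms T_C = 302.15 K and T_H = 333.15 K, so ΔT = 31.00 K.
COP_Carnot = T_H/ΔT = 333.15/31.00 = 10.75.
The heat pump delivers Q̇_H = COP × Ẇ = 686.7 kW; the resistance heater delivers Ẇ = 63.90 kW.
Extra = (COP − 1)·Ẇ = 622.8 kW.

623 kW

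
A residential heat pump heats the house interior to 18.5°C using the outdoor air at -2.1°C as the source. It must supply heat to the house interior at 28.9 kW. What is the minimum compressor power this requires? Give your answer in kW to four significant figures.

2.041 kW

In absolute terms T_C = 271.05 K and T_H = 291.65 K, so ΔT = 20.60 K.
COP_Carnot = T_H/ΔT = 291.65/20.60 = 14.16.
Ẇ_min = Q̇/COP_Carnot = 28.90/14.16 = 2.041 kW.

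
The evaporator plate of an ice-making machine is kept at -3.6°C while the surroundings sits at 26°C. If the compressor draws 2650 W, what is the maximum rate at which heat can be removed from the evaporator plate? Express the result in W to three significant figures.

In absolute terms T_C = 269.55 K and T_H = 299.15 K, so ΔT = 29.60 K.
COP_Carnot = T_C/ΔT = 269.55/29.60 = 9.106.
Q̇_max = COP_Carnot × Ẇ = 9.106 × 2650 W = 24130 W.

24100 W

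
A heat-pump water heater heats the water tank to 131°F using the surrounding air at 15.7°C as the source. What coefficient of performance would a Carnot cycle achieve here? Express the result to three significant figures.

In absolute terms T_C = 288.85 K and T_H = 328.15 K, so ΔT = 39.30 K.
For a reversible cycle, COP_Carnot = T_H/ΔT = 328.15/39.30 = 8.350.

8.35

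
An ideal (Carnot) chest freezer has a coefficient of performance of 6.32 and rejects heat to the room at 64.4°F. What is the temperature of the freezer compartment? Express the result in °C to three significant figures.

For a Carnot refrigerator COP_R = T_C/(T_H − T_C), so T_C = COP·T_H/(1 + COP).
With T_H = 291.15 K, T_C = 6.32 × 291.15/7.320 = 251.38 K.
Converting, 251.38 K = -21.77°C.

-21.8 °C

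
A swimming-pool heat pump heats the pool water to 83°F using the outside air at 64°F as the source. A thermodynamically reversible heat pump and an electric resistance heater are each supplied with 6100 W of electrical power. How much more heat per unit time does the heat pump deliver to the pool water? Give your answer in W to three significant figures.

In absolute terms T_C = 290.93 K and T_H = 301.48 K, so ΔT = 10.56 K.
COP_Carnot = T_H/ΔT = 301.48/10.56 = 28.56.
The heat pump delivers Q̇_H = COP × Ẇ = 174200 W; the resistance heater delivers Ẇ = 6100 W.
Extra = (COP − 1)·Ẇ = 168100 W.

168000 W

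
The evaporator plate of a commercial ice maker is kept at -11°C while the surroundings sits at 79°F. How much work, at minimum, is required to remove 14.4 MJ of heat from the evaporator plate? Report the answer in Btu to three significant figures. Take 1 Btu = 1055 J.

1930 Btu

In absolute terms T_C = 262.15 K and T_H = 299.26 K, so ΔT = 37.11 K.
The reversible limit is COP_R = T_C/ΔT = 7.064, so W_min = Q_C/COP = Q_C·ΔT/T_C.
W_min = 14.40 × 37.11/262.15 = 2.039 MJ = 1932 Btu.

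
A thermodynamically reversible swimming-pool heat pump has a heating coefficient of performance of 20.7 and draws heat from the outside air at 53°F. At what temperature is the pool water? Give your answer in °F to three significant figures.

COP_HP = T_H/(T_H − T_C) rearranges to T_H = COP·T_C/(COP − 1).
With T_C = 284.82 K, T_H = 20.7 × 284.82/19.70 = 299.27 K.
Converting, 299.27 K = 79.02°F.

79.0 °F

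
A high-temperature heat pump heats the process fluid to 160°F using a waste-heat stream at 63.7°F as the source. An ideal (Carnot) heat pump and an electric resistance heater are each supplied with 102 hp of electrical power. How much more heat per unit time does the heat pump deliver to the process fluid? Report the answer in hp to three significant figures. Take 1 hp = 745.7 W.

554 hp

In absolute terms T_C = 290.76 K and T_H = 344.26 K, so ΔT = 53.50 K.
COP_Carnot = T_H/ΔT = 344.26/53.50 = 6.435.
The heat pump delivers Q̇_H = COP × Ẇ = 656.3 hp; the resistance heater delivers Ẇ = 102.0 hp.
Extra = (COP − 1)·Ẇ = 554.3 hp.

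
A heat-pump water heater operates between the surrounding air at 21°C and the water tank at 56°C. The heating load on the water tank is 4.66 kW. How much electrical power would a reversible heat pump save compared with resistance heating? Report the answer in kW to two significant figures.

4.2 kW

In absolute terms T_C = 294.15 K and T_H = 329.15 K, so ΔT = 35.00 K.
COP_Carnot = T_H/ΔT = 329.15/35.00 = 9.404.
Resistance heating needs Ẇ_res = Q̇_H = 4.660 kW; the reversible heat pump needs only Ẇ_hp = Q̇_H/COP = 0.4955 kW.
Saving = 4.660 − 0.4955 = 4.164 kW.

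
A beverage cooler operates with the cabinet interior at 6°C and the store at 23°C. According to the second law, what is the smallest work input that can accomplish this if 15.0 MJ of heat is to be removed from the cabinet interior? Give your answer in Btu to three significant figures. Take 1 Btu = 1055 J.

866 Btu

In absolute terms T_C = 279.15 K and T_H = 296.15 K, so ΔT = 17.00 K.
The reversible limit is COP_R = T_C/ΔT = 16.42, so W_min = Q_C/COP = Q_C·ΔT/T_C.
W_min = 15.00 × 17.00/279.15 = 0.9135 MJ = 865.9 Btu.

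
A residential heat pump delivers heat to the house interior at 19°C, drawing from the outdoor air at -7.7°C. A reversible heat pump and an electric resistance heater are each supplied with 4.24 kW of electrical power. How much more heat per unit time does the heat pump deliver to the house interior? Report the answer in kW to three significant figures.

42.2 kW

In absolute terms T_C = 265.45 K and T_H = 292.15 K, so ΔT = 26.70 K.
COP_Carnot = T_H/ΔT = 292.15/26.70 = 10.94.
The heat pump delivers Q̇_H = COP × Ẇ = 46.39 kW; the resistance heater delivers Ẇ = 4.240 kW.
Extra = (COP − 1)·Ẇ = 42.15 kW.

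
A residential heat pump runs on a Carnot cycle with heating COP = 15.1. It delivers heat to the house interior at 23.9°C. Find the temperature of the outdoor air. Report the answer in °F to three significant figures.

39.6 °F

COP_HP = T_H/(T_H − T_C) gives T_H − T_C = T_H/COP.
With T_H = 297.05 K, T_C = 297.05 × (1 − 1/15.1) = 277.38 K.
Converting, 277.38 K = 39.61°F.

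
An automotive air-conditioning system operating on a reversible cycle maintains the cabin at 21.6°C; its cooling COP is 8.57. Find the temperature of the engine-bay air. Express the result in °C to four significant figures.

55.99 °C

COP_R = T_C/(T_H − T_C) gives T_H − T_C = T_C/COP.
With T_C = 294.75 K, T_H = 294.75 × (1 + 1/8.57) = 329.14 K.
Converting, 329.14 K = 55.99°C.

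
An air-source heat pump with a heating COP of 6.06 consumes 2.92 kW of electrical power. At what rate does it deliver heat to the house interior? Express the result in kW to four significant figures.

17.70 kW

Q̇_H = COP_HP × Ẇ = 6.06 × 2.920 = 17.70 kW.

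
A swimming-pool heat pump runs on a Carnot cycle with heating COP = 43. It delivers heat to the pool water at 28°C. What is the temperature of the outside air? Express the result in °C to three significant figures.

21.0 °C

COP_HP = T_H/(T_H − T_C) gives T_H − T_C = T_H/COP.
With T_H = 301.15 K, T_C = 301.15 × (1 − 1/43) = 294.15 K.
Converting, 294.15 K = 21.00°C.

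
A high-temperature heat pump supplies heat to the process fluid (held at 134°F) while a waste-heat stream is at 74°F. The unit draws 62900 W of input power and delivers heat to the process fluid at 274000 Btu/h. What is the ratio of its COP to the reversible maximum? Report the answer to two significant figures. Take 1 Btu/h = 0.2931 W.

0.13

Converting, Q̇_H = 274000 Btu/h = 80310 W, so COP_actual = Q̇_H/Ẇ = 80310/62900 = 1.277.
In absolute terms T_C = 296.48 K and T_H = 329.82 K, so ΔT = 33.33 K.
COP_Carnot = T_H/ΔT = 329.82/33.33 = 9.895.
η_II = COP_actual/COP_Carnot = 1.277/9.895 = 0.1290.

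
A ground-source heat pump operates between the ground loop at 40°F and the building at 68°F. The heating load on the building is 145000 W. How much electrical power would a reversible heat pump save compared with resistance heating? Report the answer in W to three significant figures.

In absolute terms T_C = 277.59 K and T_H = 293.15 K, so ΔT = 15.56 K.
COP_Carnot = T_H/ΔT = 293.15/15.56 = 18.85.
Resistance heating needs Ẇ_res = Q̇_H = 145000 W; the reversible heat pump needs only Ẇ_hp = Q̇_H/COP = 7694 W.
Saving = 145000 − 7694 = 137300 W.

137000 W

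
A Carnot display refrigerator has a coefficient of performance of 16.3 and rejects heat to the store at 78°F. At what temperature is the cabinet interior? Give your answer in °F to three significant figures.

46.9 °F

For a Carnot refrigerator COP_R = T_C/(T_H − T_C), so T_C = COP·T_H/(1 + COP).
With T_H = 298.71 K, T_C = 16.3 × 298.71/17.30 = 281.44 K.
Converting, 281.44 K = 46.92°F.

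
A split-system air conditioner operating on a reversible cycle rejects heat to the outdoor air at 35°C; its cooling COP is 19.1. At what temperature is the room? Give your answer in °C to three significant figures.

For a Carnot refrigerator COP_R = T_C/(T_H − T_C), so T_C = COP·T_H/(1 + COP).
With T_H = 308.15 K, T_C = 19.1 × 308.15/20.10 = 292.82 K.
Converting, 292.82 K = 19.67°C.

19.7 °C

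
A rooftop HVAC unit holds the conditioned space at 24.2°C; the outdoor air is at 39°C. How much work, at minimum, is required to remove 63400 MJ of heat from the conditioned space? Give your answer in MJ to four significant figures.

In absolute terms T_C = 297.35 K and T_H = 312.15 K, so ΔT = 14.80 K.
The reversible limit is COP_R = T_C/ΔT = 20.09, so W_min = Q_C/COP = Q_C·ΔT/T_C.
W_min = 63400 × 14.80/297.35 = 3156 MJ.

3156 MJ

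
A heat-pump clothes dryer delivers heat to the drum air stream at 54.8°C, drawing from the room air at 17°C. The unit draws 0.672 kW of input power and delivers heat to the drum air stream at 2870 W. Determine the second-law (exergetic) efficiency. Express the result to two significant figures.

Converting, Q̇_H = 2870 W = 2.870 kW, so COP_actual = Q̇_H/Ẇ = 2.870/0.6720 = 4.271.
In absolute terms T_C = 290.15 K and T_H = 327.95 K, so ΔT = 37.80 K.
COP_Carnot = T_H/ΔT = 327.95/37.80 = 8.676.
η_II = COP_actual/COP_Carnot = 4.271/8.676 = 0.4923.

0.49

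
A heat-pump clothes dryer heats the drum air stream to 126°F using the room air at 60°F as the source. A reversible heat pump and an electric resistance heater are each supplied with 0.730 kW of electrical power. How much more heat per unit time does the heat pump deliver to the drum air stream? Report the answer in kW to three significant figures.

In absolute terms T_C = 288.71 K and T_H = 325.37 K, so ΔT = 36.67 K.
COP_Carnot = T_H/ΔT = 325.37/36.67 = 8.874.
The heat pump delivers Q̇_H = COP × Ẇ = 6.478 kW; the resistance heater delivers Ẇ = 0.7300 kW.
Extra = (COP − 1)·Ẇ = 5.748 kW.

5.75 kW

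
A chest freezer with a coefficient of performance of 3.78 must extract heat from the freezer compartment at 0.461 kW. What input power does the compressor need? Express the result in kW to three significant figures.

Ẇ = Q̇_C/COP = 0.4610/3.78 = 0.1220 kW.

0.122 kW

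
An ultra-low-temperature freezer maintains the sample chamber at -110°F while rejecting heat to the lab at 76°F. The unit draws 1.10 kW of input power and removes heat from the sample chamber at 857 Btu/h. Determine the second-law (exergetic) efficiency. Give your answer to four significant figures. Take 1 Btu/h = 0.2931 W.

0.1215

Converting, Q̇_C = 857.0 Btu/h = 0.2512 kW, so COP_actual = Q̇_C/Ẇ = 0.2512/1.100 = 0.2284.
In absolute terms T_C = 194.26 K and T_H = 297.59 K, so ΔT = 103.3 K.
COP_Carnot = T_C/ΔT = 194.26/103.3 = 1.880.
η_II = COP_actual/COP_Carnot = 0.2284/1.880 = 0.1215.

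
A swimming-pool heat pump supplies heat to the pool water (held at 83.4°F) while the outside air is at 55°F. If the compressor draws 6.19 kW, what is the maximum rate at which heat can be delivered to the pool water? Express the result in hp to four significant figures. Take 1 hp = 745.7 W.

In absolute terms T_C = 285.93 K and T_H = 301.71 K, so ΔT = 15.78 K.
COP_Carnot = T_H/ΔT = 301.71/15.78 = 19.12.
Q̇_max = COP_Carnot × Ẇ = 19.12 × 6.190 kW = 118.4 kW = 158.7 hp.

158.7 hp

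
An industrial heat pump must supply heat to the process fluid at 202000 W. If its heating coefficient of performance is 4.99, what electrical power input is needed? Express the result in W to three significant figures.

40500 W

Ẇ = Q̇_H/COP_HP = 202000/4.99 = 40480 W.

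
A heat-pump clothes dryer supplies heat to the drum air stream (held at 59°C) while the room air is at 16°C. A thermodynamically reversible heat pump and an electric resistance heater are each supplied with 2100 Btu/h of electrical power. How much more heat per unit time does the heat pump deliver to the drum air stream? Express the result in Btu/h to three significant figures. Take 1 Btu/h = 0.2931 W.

14100 Btu/h

In absolute terms T_C = 289.15 K and T_H = 332.15 K, so ΔT = 43.00 K.
COP_Carnot = T_H/ΔT = 332.15/43.00 = 7.724.
The heat pump delivers Q̇_H = COP × Ẇ = 16220 Btu/h; the resistance heater delivers Ẇ = 2100 Btu/h.
Extra = (COP − 1)·Ẇ = 14120 Btu/h.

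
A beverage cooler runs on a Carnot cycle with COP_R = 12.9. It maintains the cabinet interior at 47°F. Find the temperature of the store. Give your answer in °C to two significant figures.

30 °C

COP_R = T_C/(T_H − T_C) gives T_H − T_C = T_C/COP.
With T_C = 281.48 K, T_H = 281.48 × (1 + 1/12.9) = 303.30 K.
Converting, 303.30 K = 30.15°C.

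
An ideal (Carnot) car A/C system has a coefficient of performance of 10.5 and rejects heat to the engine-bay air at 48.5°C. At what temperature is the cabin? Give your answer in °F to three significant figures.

For a Carnot refrigerator COP_R = T_C/(T_H − T_C), so T_C = COP·T_H/(1 + COP).
With T_H = 321.65 K, T_C = 10.5 × 321.65/11.50 = 293.68 K.
Converting, 293.68 K = 68.95°F.

69.0 °F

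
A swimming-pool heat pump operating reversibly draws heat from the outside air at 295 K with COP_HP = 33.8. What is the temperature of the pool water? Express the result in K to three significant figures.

COP_HP = T_H/(T_H − T_C) rearranges to T_H = COP·T_C/(COP − 1).
With T_C = 295.00 K, T_H = 33.8 × 295.00/32.80 = 303.99 K.

304 K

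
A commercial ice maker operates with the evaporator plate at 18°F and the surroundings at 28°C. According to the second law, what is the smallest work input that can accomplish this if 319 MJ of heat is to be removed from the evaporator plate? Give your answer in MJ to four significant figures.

In absolute terms T_C = 265.37 K and T_H = 301.15 K, so ΔT = 35.78 K.
The reversible limit is COP_R = T_C/ΔT = 7.417, so W_min = Q_C/COP = Q_C·ΔT/T_C.
W_min = 319.0 × 35.78/265.37 = 43.01 MJ.

43.01 MJ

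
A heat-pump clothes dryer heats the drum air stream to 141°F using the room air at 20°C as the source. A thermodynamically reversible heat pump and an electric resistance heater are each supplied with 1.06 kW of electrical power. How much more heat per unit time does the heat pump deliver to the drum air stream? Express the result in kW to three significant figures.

In absolute terms T_C = 293.15 K and T_H = 333.71 K, so ΔT = 40.56 K.
COP_Carnot = T_H/ΔT = 333.71/40.56 = 8.228.
The heat pump delivers Q̇_H = COP × Ẇ = 8.722 kW; the resistance heater delivers Ẇ = 1.060 kW.
Extra = (COP − 1)·Ẇ = 7.662 kW.

7.66 kW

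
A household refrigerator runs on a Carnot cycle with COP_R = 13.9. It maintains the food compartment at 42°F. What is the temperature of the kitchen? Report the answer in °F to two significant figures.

COP_R = T_C/(T_H − T_C) gives T_H − T_C = T_C/COP.
With T_C = 278.71 K, T_H = 278.71 × (1 + 1/13.9) = 298.76 K.
Converting, 298.76 K = 78.09°F.

78 °F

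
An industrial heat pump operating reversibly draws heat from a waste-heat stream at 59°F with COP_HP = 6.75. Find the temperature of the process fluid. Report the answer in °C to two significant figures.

65 °C

COP_HP = T_H/(T_H − T_C) rearranges to T_H = COP·T_C/(COP − 1).
With T_C = 288.15 K, T_H = 6.75 × 288.15/5.750 = 338.26 K.
Converting, 338.26 K = 65.11°C.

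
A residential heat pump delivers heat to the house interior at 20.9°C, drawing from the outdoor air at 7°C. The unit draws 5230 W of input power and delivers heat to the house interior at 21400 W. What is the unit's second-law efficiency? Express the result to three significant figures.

0.193

COP_actual = Q̇_H/Ẇ = 21400/5230 = 4.092.
In absolute terms T_C = 280.15 K and T_H = 294.05 K, so ΔT = 13.90 K.
COP_Carnot = T_H/ΔT = 294.05/13.90 = 21.15.
η_II = COP_actual/COP_Carnot = 4.092/21.15 = 0.1934.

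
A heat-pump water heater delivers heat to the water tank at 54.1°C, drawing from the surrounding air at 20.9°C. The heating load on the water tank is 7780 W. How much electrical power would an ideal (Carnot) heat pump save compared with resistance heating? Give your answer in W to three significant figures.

In absolute terms T_C = 294.05 K and T_H = 327.25 K, so ΔT = 33.20 K.
COP_Carnot = T_H/ΔT = 327.25/33.20 = 9.857.
Resistance heating needs Ẇ_res = Q̇_H = 7780 W; the reversible heat pump needs only Ẇ_hp = Q̇_H/COP = 789.3 W.
Saving = 7780 − 789.3 = 6991 W.

6990 W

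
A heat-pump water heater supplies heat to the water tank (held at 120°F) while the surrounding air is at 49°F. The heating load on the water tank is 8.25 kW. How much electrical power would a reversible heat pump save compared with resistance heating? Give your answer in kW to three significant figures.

7.24 kW

In absolute terms T_C = 282.59 K and T_H = 322.04 K, so ΔT = 39.44 K.
COP_Carnot = T_H/ΔT = 322.04/39.44 = 8.164.
Resistance heating needs Ẇ_res = Q̇_H = 8.250 kW; the reversible heat pump needs only Ẇ_hp = Q̇_H/COP = 1.010 kW.
Saving = 8.250 − 1.010 = 7.240 kW.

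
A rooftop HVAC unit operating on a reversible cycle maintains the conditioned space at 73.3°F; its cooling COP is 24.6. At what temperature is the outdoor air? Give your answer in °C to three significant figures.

35.0 °C

COP_R = T_C/(T_H − T_C) gives T_H − T_C = T_C/COP.
With T_C = 296.09 K, T_H = 296.09 × (1 + 1/24.6) = 308.13 K.
Converting, 308.13 K = 34.98°C.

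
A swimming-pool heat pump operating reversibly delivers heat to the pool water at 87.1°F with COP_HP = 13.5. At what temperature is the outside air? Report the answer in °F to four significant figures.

COP_HP = T_H/(T_H − T_C) gives T_H − T_C = T_H/COP.
With T_H = 303.76 K, T_C = 303.76 × (1 − 1/13.5) = 281.26 K.
Converting, 281.26 K = 46.60°F.

46.60 °F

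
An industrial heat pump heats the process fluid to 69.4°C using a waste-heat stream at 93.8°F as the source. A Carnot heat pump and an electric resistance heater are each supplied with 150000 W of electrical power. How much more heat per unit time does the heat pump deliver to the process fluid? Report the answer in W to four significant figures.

1315000 W

In absolute terms T_C = 307.48 K and T_H = 342.55 K, so ΔT = 35.07 K.
COP_Carnot = T_H/ΔT = 342.55/35.07 = 9.769.
The heat pump delivers Q̇_H = COP × Ẇ = 1465000 W; the resistance heater delivers Ẇ = 150000 W.
Extra = (COP − 1)·Ẇ = 1315000 W.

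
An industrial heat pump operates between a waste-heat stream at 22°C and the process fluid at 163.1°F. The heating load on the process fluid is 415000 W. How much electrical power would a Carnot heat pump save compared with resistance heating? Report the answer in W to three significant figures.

354000 W

In absolute terms T_C = 295.15 K and T_H = 345.98 K, so ΔT = 50.83 K.
COP_Carnot = T_H/ΔT = 345.98/50.83 = 6.806.
Resistance heating needs Ẇ_res = Q̇_H = 415000 W; the reversible heat pump needs only Ẇ_hp = Q̇_H/COP = 60970 W.
Saving = 415000 − 60970 = 354000 W.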